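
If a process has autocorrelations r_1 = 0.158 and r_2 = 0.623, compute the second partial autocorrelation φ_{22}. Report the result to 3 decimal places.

0.613

φ_{22} = (r_2 − r_1²) / (1 − r_1²)
r_1² = (0.158)² = 0.024964
Numerator = 0.623 − 0.0250 = 0.5980; denominator = 1 − 0.0250 = 0.9750
φ_{22} = 0.5980 / 0.9750 = 0.613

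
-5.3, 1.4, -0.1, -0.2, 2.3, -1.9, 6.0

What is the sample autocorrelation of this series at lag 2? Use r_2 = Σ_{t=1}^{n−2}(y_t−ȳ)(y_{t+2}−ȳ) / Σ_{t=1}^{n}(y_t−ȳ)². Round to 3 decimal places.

Mean ȳ = (-5.3 + 1.4 − 0.1 − 0.2 + 2.3 − 1.9 + 6.0)/7 = 0.3143
Numerator Σ_{t=1}^{5}(y_t−ȳ)(y_{t+2}−ȳ) = 13.3739
Denominator Σ(y_t−ȳ)² = 74.3086
r_2 = 13.3739 / 74.3086 = 0.180

0.180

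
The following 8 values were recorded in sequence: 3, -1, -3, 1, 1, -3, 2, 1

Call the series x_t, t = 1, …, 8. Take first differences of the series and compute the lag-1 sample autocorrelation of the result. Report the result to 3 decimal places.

First differences Δx: -4, -2, 4, 0, -4, 5, -1
Mean of differences = -0.2857
Numerator Σ(Δx_t−Δx̄)(Δx_{t+1}−Δx̄) = -24.2245
Denominator Σ(Δx_t−Δx̄)² = 77.4286
r_1(Δx) = -24.2245 / 77.4286 = -0.313

-0.313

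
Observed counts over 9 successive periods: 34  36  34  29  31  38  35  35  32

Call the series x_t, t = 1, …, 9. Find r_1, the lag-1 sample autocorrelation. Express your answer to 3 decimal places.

Mean x̄ = (34 + 36 + 34 + 29 + 31 + 38 + 35 + 35 + 32)/9 = 33.7778
Numerator Σ_{t=1}^{8}(x_t−x̄)(x_{t+1}−x̄) = 5.9506
Denominator Σ(x_t−x̄)² = 59.5556
r_1 = 5.9506 / 59.5556 = 0.100

0.100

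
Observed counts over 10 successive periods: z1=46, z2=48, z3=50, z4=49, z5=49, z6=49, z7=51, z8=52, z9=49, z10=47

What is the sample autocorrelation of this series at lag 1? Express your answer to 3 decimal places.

Mean z̄ = (46 + 48 + 50 + 49 + 49 + 49 + 51 + 52 + 49 + 47)/10 = 49.0000
Numerator Σ_{t=1}^{9}(z_t−z̄)(z_{t+1}−z̄) = 8.0000
Denominator Σ(z_t−z̄)² = 28.0000
r_1 = 8.0000 / 28.0000 = 0.286

0.286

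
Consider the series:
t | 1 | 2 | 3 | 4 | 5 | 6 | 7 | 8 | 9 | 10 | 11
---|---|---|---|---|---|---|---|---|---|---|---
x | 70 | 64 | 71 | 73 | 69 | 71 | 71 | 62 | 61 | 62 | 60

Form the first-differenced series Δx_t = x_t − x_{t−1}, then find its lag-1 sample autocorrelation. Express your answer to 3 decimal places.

First differences Δx: -6, 7, 2, -4, 2, 0, -9, -1, 1, -2
Mean of differences = -1.0000
Numerator Σ(Δx_t−Δx̄)(Δx_{t+1}−Δx̄) = -41.0000
Denominator Σ(Δx_t−Δx̄)² = 186.0000
r_1(Δx) = -41.0000 / 186.0000 = -0.220

-0.220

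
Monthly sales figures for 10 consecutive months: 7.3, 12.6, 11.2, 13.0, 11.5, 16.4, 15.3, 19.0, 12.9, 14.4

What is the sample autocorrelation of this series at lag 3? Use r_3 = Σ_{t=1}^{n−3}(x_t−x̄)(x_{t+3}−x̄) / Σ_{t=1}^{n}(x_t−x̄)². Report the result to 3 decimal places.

Mean x̄ = (7.3 + 12.6 + 11.2 + 13.0 + 11.5 + 16.4 + 15.3 + 19.0 + 12.9 + 14.4)/10 = 13.3600
Numerator Σ_{t=1}^{7}(x_t−x̄)(x_{t+3}−x̄) = -13.5408
Denominator Σ(x_t−x̄)² = 91.6640
r_3 = -13.5408 / 91.6640 = -0.148

-0.148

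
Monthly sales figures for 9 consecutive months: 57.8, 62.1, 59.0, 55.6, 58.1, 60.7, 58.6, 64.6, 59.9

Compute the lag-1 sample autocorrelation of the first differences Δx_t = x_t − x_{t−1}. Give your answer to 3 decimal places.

-0.452

First differences Δx: 4.3, -3.1, -3.4, 2.5, 2.6, -2.1, 6.0, -4.7
Mean of differences = 0.2625
Numerator Σ(Δx_t−Δx̄)(Δx_{t+1}−Δx̄) = -51.7752
Denominator Σ(Δx_t−Δx̄)² = 114.6188
r_1(Δx) = -51.7752 / 114.6188 = -0.452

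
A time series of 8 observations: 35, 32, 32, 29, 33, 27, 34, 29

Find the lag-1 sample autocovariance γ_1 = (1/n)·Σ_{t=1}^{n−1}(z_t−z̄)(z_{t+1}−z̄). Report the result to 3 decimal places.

Mean z̄ = (35 + 32 + 32 + 29 + 33 + 27 + 34 + 29)/8 = 31.3750
Σ_{t=1}^{7}(z_t−z̄)(z_{t+1}−z̄) = -27.5156
γ_1 = -27.5156 / 8 = -3.439

-3.439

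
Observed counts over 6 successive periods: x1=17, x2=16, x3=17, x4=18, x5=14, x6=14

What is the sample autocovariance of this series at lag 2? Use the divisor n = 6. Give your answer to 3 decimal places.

Mean x̄ = (17 + 16 + 17 + 18 + 14 + 14)/6 = 16.0000
Σ_{t=1}^{4}(x_t−x̄)(x_{t+2}−x̄) = -5.0000
γ_2 = -5.0000 / 6 = -0.833

-0.833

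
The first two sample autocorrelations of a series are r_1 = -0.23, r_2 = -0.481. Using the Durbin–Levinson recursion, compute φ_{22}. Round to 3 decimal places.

-0.564

φ_{22} = (r_2 − r_1²) / (1 − r_1²)
r_1² = (-0.23)² = 0.0529
Numerator = -0.481 − 0.0529 = -0.5339; denominator = 1 − 0.0529 = 0.9471
φ_{22} = -0.5339 / 0.9471 = -0.564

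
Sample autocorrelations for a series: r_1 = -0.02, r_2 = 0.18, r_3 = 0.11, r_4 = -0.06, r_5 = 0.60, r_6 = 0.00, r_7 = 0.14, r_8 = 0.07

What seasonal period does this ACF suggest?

5

The largest autocorrelation is r_5 = 0.60; the remaining lags stay at or below 0.18.
The dominant spike at lag 5 indicates a seasonal period of 5.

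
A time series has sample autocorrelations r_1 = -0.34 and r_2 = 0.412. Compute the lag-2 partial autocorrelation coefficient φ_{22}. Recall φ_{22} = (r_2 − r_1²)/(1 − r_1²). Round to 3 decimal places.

φ_{22} = (r_2 − r_1²) / (1 − r_1²)
r_1² = (-0.34)² = 0.1156
Numerator = 0.412 − 0.1156 = 0.2964; denominator = 1 − 0.1156 = 0.8844
φ_{22} = 0.2964 / 0.8844 = 0.335

0.335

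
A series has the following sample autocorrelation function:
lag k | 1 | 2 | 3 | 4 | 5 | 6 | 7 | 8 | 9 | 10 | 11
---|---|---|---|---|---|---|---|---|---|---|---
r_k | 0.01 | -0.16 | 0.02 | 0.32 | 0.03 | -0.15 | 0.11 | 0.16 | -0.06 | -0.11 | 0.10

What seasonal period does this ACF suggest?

4

The largest autocorrelation is r_4 = 0.32, with a weaker echo at lag 8 (0.16); the remaining lags stay at or below 0.11.
The dominant spike at lag 4 indicates a seasonal period of 4.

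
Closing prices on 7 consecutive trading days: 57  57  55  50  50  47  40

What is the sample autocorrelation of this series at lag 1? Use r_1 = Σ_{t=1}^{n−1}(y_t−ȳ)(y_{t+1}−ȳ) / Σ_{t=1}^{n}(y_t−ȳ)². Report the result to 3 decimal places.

Mean ȳ = (57 + 57 + 55 + 50 + 50 + 47 + 40)/7 = 50.8571
Deviations from mean: 6.1429, 6.1429, 4.1429, -0.8571, -0.8571, -3.8571, -10.8571
Σ(y_t−ȳ)(y_{t+1}−ȳ) = (37.7347) + (25.4490) + (-3.5510) + (0.7347) + (3.3061) + (41.8776) = 105.5510
Denominator Σ(y_t−ȳ)² = 226.8571
r_1 = 105.5510 / 226.8571 = 0.465

0.465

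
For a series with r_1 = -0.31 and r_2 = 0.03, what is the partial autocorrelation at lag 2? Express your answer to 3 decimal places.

-0.073

φ_{22} = (r_2 − r_1²) / (1 − r_1²)
r_1² = (-0.31)² = 0.0961
Numerator = 0.03 − 0.0961 = -0.0661; denominator = 1 − 0.0961 = 0.9039
φ_{22} = -0.0661 / 0.9039 = -0.073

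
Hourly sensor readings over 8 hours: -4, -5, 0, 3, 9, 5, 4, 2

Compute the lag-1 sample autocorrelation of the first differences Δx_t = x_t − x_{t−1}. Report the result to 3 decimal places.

0.018

First differences Δx: -1, 5, 3, 6, -4, -1, -2
Mean of differences = 0.8571
Numerator Σ(Δx_t−Δx̄)(Δx_{t+1}−Δx̄) = 1.5510
Denominator Σ(Δx_t−Δx̄)² = 86.8571
r_1(Δx) = 1.5510 / 86.8571 = 0.018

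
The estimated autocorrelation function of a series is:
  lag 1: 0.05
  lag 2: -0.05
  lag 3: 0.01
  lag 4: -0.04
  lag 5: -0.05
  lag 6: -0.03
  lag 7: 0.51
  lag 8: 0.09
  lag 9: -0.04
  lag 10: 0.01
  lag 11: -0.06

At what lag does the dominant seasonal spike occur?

The largest autocorrelation is r_7 = 0.51; the remaining lags stay at or below 0.09.
The dominant spike at lag 7 indicates a seasonal period of 7.

7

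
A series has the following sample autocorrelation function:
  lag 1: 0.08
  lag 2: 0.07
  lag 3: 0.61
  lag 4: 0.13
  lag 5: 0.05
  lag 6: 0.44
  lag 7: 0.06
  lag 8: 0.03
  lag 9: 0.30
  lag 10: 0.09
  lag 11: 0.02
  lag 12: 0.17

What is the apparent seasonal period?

The largest autocorrelation is r_3 = 0.61, with weaker echoes at lags 6 (0.44), 9 (0.30) and 12 (0.17); the remaining lags stay at or below 0.13.
The dominant spike at lag 3 indicates a seasonal period of 3.

3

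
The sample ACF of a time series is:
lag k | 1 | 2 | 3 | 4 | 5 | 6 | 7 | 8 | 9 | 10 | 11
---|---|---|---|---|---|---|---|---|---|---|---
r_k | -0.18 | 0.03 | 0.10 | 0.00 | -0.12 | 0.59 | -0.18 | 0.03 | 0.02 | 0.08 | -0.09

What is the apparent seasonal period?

6

The largest autocorrelation is r_6 = 0.59; the remaining lags stay at or below 0.10.
The dominant spike at lag 6 indicates a seasonal period of 6.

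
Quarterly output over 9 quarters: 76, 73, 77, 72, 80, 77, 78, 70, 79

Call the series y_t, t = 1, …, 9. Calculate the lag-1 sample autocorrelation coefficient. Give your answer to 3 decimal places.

-0.526

Mean ȳ = (76 + 73 + 77 + 72 + 80 + 77 + 78 + 70 + 79)/9 = 75.7778
Numerator Σ_{t=1}^{8}(y_t−ȳ)(y_{t+1}−ȳ) = -48.1605
Denominator Σ(y_t−ȳ)² = 91.5556
r_1 = -48.1605 / 91.5556 = -0.526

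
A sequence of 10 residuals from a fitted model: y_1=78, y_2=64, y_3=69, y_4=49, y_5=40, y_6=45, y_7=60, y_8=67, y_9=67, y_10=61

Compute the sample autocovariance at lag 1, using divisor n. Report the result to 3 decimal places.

58.500

Mean ȳ = (78 + 64 + 69 + 49 + 40 + 45 + 60 + 67 + 67 + 61)/10 = 60.0000
Σ_{t=1}^{9}(y_t−ȳ)(y_{t+1}−ȳ) = 585.0000
γ_1 = 585.0000 / 10 = 58.500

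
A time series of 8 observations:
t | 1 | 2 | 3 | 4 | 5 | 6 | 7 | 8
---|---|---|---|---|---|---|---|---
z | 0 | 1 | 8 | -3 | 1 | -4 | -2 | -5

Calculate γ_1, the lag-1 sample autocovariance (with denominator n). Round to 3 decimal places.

-0.594

Mean z̄ = (0 + 1 + 8 − 3 + 1 − 4 − 2 − 5)/8 = -0.5000
Σ_{t=1}^{7}(z_t−z̄)(z_{t+1}−z̄) = -4.7500
γ_1 = -4.7500 / 8 = -0.594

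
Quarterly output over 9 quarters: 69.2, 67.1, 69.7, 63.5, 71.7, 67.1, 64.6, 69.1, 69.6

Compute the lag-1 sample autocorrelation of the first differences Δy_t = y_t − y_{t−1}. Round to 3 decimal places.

First differences Δy: -2.1, 2.6, -6.2, 8.2, -4.6, -2.5, 4.5, 0.5
Mean of differences = 0.0500
Numerator Σ(Δy_t−Δȳ)(Δy_{t+1}−Δȳ) = -107.7425
Denominator Σ(Δy_t−Δȳ)² = 164.7400
r_1(Δy) = -107.7425 / 164.7400 = -0.654

-0.654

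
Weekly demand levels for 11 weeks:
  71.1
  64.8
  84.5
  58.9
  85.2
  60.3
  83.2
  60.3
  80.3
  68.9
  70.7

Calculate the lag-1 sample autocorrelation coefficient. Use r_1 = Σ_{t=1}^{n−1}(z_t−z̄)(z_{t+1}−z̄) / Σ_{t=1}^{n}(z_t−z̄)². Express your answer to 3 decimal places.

Mean z̄ = (71.1 + 64.8 + 84.5 + 58.9 + 85.2 + 60.3 + 83.2 + 60.3 + 80.3 + 68.9 + 70.7)/11 = 71.6545
Numerator Σ_{t=1}^{10}(z_t−z̄)(z_{t+1}−z̄) = -956.1921
Denominator Σ(z_t−z̄)² = 1032.8473
r_1 = -956.1921 / 1032.8473 = -0.926

-0.926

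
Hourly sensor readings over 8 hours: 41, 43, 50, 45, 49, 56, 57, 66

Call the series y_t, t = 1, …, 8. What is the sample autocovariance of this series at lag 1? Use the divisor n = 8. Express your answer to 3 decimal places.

Mean ȳ = (41 + 43 + 50 + 45 + 49 + 56 + 57 + 66)/8 = 50.8750
Σ_{t=1}^{7}(y_t−ȳ)(y_{t+1}−ȳ) = 215.2344
γ_1 = 215.2344 / 8 = 26.904

26.904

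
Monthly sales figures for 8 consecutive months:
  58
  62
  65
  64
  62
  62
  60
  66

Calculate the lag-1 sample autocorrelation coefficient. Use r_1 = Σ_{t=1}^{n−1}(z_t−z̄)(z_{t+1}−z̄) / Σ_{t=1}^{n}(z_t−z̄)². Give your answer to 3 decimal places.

Mean z̄ = (58 + 62 + 65 + 64 + 62 + 62 + 60 + 66)/8 = 62.3750
Deviations from mean: -4.3750, -0.3750, 2.6250, 1.6250, -0.3750, -0.3750, -2.3750, 3.6250
Σ(z_t−z̄)(z_{t+1}−z̄) = (1.6406) + (-0.9844) + (4.2656) + (-0.6094) + (0.1406) + (0.8906) + (-8.6094) = -3.2656
Denominator Σ(z_t−z̄)² = 47.8750
r_1 = -3.2656 / 47.8750 = -0.068

-0.068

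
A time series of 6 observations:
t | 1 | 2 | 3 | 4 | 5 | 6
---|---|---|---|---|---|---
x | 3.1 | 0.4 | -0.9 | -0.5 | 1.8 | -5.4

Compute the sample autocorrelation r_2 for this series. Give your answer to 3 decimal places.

Mean x̄ = (3.1 + 0.4 − 0.9 − 0.5 + 1.8 − 5.4)/6 = -0.2500
Deviations from mean: 3.3500, 0.6500, -0.6500, -0.2500, 2.0500, -5.1500
Σ(x_t−x̄)(x_{t+2}−x̄) = (-2.1775) + (-0.1625) + (-1.3325) + (1.2875) = -2.3850
Denominator Σ(x_t−x̄)² = 42.8550
r_2 = -2.3850 / 42.8550 = -0.056

-0.056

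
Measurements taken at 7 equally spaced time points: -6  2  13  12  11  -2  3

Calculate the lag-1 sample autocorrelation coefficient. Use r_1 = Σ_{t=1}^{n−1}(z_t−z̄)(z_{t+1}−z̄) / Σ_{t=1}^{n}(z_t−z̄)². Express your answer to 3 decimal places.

Mean z̄ = (-6 + 2 + 13 + 12 + 11 − 2 + 3)/7 = 4.7143
Deviations from mean: -10.7143, -2.7143, 8.2857, 7.2857, 6.2857, -6.7143, -1.7143
Numerator Σ_{t=1}^{6}(z_t−z̄)(z_{t+1}−z̄) = 82.0612
Denominator Σ(z_t−z̄)² = 331.4286
r_1 = 82.0612 / 331.4286 = 0.248

0.248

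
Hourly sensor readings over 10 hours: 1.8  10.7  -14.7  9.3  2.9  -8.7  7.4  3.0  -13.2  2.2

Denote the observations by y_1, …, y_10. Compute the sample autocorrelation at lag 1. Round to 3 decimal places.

Mean ȳ = (1.8 + 10.7 − 14.7 + 9.3 + 2.9 − 8.7 + 7.4 + 3.0 − 13.2 + 2.2)/10 = 0.0700
Numerator Σ_{t=1}^{9}(y_t−ȳ)(y_{t+1}−ȳ) = -383.5939
Denominator Σ(y_t−ȳ)² = 747.2010
r_1 = -383.5939 / 747.2010 = -0.513

-0.513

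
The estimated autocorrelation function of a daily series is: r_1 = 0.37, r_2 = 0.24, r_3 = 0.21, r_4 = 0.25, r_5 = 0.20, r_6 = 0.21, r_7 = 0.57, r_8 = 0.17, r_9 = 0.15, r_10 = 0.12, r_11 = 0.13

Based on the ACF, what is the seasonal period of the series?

7

The largest autocorrelation is r_7 = 0.57; the remaining lags stay at or below 0.37. The elevated value at lag 1 (0.37), dropping to 0.24 at lag 2, reflects decaying short-term dependence rather than seasonality.
The dominant spike at lag 7 indicates a seasonal period of 7.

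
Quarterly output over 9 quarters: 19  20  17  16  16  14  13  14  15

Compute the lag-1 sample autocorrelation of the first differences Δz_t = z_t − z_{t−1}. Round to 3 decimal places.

-0.078

First differences Δz: 1, -3, -1, 0, -2, -1, 1, 1
Mean of differences = -0.5000
Numerator Σ(Δz_t−Δz̄)(Δz_{t+1}−Δz̄) = -1.2500
Denominator Σ(Δz_t−Δz̄)² = 16.0000
r_1(Δz) = -1.2500 / 16.0000 = -0.078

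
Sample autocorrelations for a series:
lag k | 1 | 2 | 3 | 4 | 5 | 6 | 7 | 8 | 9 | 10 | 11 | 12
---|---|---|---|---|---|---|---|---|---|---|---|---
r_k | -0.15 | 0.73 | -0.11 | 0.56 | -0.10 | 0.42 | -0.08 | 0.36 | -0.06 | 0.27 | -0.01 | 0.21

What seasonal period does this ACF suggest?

The largest autocorrelation is r_2 = 0.73, with weaker echoes at lags 4 (0.56), 6 (0.42), 8 (0.36), 10 (0.27) and 12 (0.21); the remaining lags stay at or below -0.01.
The dominant spike at lag 2 indicates a seasonal period of 2.

2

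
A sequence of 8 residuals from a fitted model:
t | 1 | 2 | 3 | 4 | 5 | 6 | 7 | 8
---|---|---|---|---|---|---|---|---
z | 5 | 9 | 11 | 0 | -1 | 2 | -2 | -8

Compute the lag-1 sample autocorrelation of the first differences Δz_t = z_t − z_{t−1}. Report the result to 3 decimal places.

First differences Δz: 4, 2, -11, -1, 3, -4, -6
Mean of differences = -1.8571
Numerator Σ(Δz_t−Δz̄)(Δz_{t+1}−Δz̄) = -17.8776
Denominator Σ(Δz_t−Δz̄)² = 178.8571
r_1(Δz) = -17.8776 / 178.8571 = -0.100

-0.100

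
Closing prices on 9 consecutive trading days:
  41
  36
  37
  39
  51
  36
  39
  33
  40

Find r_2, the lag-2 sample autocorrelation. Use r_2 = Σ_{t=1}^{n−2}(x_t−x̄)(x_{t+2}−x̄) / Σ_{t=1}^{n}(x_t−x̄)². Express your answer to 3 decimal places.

Mean x̄ = (41 + 36 + 37 + 39 + 51 + 36 + 39 + 33 + 40)/9 = 39.1111
Σ(x_t−x̄)(x_{t+2}−x̄) = (-3.9877) + (0.3457) + (-25.0988) + (0.3457) + (-1.3210) + (19.0123) + (-0.0988) = -10.8025
Denominator Σ(x_t−x̄)² = 206.8889
r_2 = -10.8025 / 206.8889 = -0.052

-0.052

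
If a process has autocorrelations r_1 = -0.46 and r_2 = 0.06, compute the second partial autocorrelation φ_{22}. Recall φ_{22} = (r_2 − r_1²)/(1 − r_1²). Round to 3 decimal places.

-0.192

φ_{22} = (r_2 − r_1²) / (1 − r_1²)
r_1² = (-0.46)² = 0.2116
Numerator = 0.06 − 0.2116 = -0.1516; denominator = 1 − 0.2116 = 0.7884
φ_{22} = -0.1516 / 0.7884 = -0.192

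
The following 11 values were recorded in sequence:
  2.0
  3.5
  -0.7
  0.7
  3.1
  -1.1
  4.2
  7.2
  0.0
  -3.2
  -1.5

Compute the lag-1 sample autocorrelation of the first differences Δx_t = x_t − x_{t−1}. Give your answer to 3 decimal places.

First differences Δx: 1.5, -4.2, 1.4, 2.4, -4.2, 5.3, 3.0, -7.2, -3.2, 1.7
Mean of differences = -0.3500
Numerator Σ(Δx_t−Δx̄)(Δx_{t+1}−Δx̄) = -31.7275
Denominator Σ(Δx_t−Δx̄)² = 146.0850
r_1(Δx) = -31.7275 / 146.0850 = -0.217

-0.217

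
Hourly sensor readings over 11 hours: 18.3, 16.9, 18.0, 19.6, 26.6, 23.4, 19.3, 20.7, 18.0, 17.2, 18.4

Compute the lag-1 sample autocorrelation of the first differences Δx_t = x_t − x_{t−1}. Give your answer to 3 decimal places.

First differences Δx: -1.4, 1.1, 1.6, 7.0, -3.2, -4.1, 1.4, -2.7, -0.8, 1.2
Mean of differences = 0.0100
Numerator Σ(Δx_t−Δx̄)(Δx_{t+1}−Δx̄) = -6.1831
Denominator Σ(Δx_t−Δx̄)² = 93.1090
r_1(Δx) = -6.1831 / 93.1090 = -0.066

-0.066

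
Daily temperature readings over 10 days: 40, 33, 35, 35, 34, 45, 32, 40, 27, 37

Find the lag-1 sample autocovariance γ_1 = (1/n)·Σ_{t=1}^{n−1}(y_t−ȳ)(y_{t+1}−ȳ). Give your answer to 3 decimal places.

-12.244

Mean ȳ = (40 + 33 + 35 + 35 + 34 + 45 + 32 + 40 + 27 + 37)/10 = 35.8000
Σ_{t=1}^{9}(y_t−ȳ)(y_{t+1}−ȳ) = -122.4400
γ_1 = -122.4400 / 10 = -12.244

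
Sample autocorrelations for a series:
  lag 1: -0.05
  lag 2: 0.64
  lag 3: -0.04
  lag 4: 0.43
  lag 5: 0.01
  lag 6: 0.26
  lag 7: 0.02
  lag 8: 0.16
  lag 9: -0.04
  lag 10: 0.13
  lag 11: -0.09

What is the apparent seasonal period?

2

The largest autocorrelation is r_2 = 0.64, with weaker echoes at lags 4 (0.43), 6 (0.26) and 8 (0.16); the remaining lags stay at or below 0.13.
The dominant spike at lag 2 indicates a seasonal period of 2.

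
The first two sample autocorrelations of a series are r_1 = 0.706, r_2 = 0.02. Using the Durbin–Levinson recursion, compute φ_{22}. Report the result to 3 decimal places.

-0.954

φ_{22} = (r_2 − r_1²) / (1 − r_1²)
r_1² = (0.706)² = 0.498436
Numerator = 0.02 − 0.4984 = -0.4784; denominator = 1 − 0.4984 = 0.5016
φ_{22} = -0.4784 / 0.5016 = -0.954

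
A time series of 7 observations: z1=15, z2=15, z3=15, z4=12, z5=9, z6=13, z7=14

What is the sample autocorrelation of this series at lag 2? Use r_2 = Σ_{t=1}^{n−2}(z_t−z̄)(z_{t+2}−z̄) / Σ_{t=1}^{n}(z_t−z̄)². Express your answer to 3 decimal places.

Mean z̄ = (15 + 15 + 15 + 12 + 9 + 13 + 14)/7 = 13.2857
Deviations from mean: 1.7143, 1.7143, 1.7143, -1.2857, -4.2857, -0.2857, 0.7143
Numerator Σ_{t=1}^{5}(z_t−z̄)(z_{t+2}−z̄) = -9.3061
Denominator Σ(z_t−z̄)² = 29.4286
r_2 = -9.3061 / 29.4286 = -0.316

-0.316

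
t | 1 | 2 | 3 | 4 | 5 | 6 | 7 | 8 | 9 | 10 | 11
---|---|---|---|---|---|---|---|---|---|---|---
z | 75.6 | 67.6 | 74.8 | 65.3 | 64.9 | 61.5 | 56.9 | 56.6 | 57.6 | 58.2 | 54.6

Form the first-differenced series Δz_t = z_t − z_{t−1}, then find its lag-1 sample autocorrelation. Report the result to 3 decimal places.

First differences Δz: -8.0, 7.2, -9.5, -0.4, -3.4, -4.6, -0.3, 1.0, 0.6, -3.6
Mean of differences = -2.1000
Numerator Σ(Δz_t−Δz̄)(Δz_{t+1}−Δz̄) = -129.8300
Denominator Σ(Δz_t−Δz̄)² = 209.2800
r_1(Δz) = -129.8300 / 209.2800 = -0.620

-0.620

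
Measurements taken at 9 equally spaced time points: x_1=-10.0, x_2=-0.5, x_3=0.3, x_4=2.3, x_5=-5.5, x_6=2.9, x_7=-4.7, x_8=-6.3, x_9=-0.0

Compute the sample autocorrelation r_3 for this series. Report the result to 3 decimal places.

-0.086

Mean x̄ = (-10.0 − 0.5 + 0.3 + 2.3 − 5.5 + 2.9 − 4.7 − 6.3 − 0.0)/9 = -2.3889
Σ(x_t−x̄)(x_{t+3}−x̄) = (-35.6877) + (-5.8765) + (14.2212) + (-10.8365) + (12.1679) + (12.6346) = -13.3770
Denominator Σ(x_t−x̄)² = 154.7089
r_3 = -13.3770 / 154.7089 = -0.086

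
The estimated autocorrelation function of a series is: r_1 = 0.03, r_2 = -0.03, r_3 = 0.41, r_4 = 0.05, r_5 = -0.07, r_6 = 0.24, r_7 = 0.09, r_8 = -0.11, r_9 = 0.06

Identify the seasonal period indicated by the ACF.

3

The largest autocorrelation is r_3 = 0.41, with a weaker echo at lag 6 (0.24); the remaining lags stay at or below 0.09.
The dominant spike at lag 3 indicates a seasonal period of 3.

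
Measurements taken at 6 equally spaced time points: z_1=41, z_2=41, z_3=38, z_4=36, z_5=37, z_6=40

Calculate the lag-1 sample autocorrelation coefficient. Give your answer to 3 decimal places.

0.364

Mean z̄ = (41 + 41 + 38 + 36 + 37 + 40)/6 = 38.8333
Deviations from mean: 2.1667, 2.1667, -0.8333, -2.8333, -1.8333, 1.1667
Σ(z_t−z̄)(z_{t+1}−z̄) = (4.6944) + (-1.8056) + (2.3611) + (5.1944) + (-2.1389) = 8.3056
Denominator Σ(z_t−z̄)² = 22.8333
r_1 = 8.3056 / 22.8333 = 0.364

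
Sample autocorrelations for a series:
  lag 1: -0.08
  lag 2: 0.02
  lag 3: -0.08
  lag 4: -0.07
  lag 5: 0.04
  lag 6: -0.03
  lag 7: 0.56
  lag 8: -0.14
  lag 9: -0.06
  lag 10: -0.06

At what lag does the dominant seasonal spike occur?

7

The largest autocorrelation is r_7 = 0.56; the remaining lags stay at or below 0.04.
The dominant spike at lag 7 indicates a seasonal period of 7.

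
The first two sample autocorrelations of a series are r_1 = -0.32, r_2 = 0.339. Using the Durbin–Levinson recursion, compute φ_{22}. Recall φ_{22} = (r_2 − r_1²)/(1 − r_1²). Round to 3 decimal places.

φ_{22} = (r_2 − r_1²) / (1 − r_1²)
r_1² = (-0.32)² = 0.1024
Numerator = 0.339 − 0.1024 = 0.2366; denominator = 1 − 0.1024 = 0.8976
φ_{22} = 0.2366 / 0.8976 = 0.264

0.264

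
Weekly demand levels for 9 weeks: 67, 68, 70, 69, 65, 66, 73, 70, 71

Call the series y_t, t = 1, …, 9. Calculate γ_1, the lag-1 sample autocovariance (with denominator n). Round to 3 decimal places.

0.723

Mean ȳ = (67 + 68 + 70 + 69 + 65 + 66 + 73 + 70 + 71)/9 = 68.7778
Σ_{t=1}^{8}(y_t−ȳ)(y_{t+1}−ȳ) = 6.5062
γ_1 = 6.5062 / 9 = 0.723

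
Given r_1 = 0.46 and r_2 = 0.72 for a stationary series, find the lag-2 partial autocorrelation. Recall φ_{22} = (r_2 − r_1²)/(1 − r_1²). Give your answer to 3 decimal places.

φ_{22} = (r_2 − r_1²) / (1 − r_1²)
r_1² = (0.46)² = 0.2116
Numerator = 0.72 − 0.2116 = 0.5084; denominator = 1 − 0.2116 = 0.7884
φ_{22} = 0.5084 / 0.7884 = 0.645

0.645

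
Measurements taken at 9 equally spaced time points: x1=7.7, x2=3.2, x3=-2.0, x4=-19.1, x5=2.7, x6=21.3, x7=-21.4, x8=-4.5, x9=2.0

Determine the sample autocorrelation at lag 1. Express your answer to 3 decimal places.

Mean x̄ = (7.7 + 3.2 − 2.0 − 19.1 + 2.7 + 21.3 − 21.4 − 4.5 + 2.0)/9 = -1.1222
Numerator Σ_{t=1}^{8}(x_t−x̄)(x_{t+1}−x̄) = -329.6194
Denominator Σ(x_t−x̄)² = 1370.1956
r_1 = -329.6194 / 1370.1956 = -0.241

-0.241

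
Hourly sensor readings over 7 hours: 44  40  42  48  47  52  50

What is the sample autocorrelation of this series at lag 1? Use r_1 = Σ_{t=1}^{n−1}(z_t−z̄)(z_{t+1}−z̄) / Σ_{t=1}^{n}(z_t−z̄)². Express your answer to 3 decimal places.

0.533

Mean z̄ = (44 + 40 + 42 + 48 + 47 + 52 + 50)/7 = 46.1429
Deviations from mean: -2.1429, -6.1429, -4.1429, 1.8571, 0.8571, 5.8571, 3.8571
Numerator Σ_{t=1}^{6}(z_t−z̄)(z_{t+1}−z̄) = 60.1224
Denominator Σ(z_t−z̄)² = 112.8571
r_1 = 60.1224 / 112.8571 = 0.533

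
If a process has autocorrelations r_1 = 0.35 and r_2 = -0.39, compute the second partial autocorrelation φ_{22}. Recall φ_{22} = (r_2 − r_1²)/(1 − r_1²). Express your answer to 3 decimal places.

φ_{22} = (r_2 − r_1²) / (1 − r_1²)
r_1² = (0.35)² = 0.1225
Numerator = -0.39 − 0.1225 = -0.5125; denominator = 1 − 0.1225 = 0.8775
φ_{22} = -0.5125 / 0.8775 = -0.584

-0.584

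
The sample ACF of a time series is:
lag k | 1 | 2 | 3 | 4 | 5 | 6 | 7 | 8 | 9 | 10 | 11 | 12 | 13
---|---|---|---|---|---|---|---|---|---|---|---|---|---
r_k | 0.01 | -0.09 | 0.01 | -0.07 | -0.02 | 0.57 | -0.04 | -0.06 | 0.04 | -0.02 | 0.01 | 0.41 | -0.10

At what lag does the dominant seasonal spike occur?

6

The largest autocorrelation is r_6 = 0.57, with a weaker echo at lag 12 (0.41); the remaining lags stay at or below 0.04.
The dominant spike at lag 6 indicates a seasonal period of 6.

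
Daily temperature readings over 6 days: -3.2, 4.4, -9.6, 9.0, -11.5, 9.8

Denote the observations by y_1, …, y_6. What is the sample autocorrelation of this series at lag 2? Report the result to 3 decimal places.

0.624

Mean ȳ = (-3.2 + 4.4 − 9.6 + 9.0 − 11.5 + 9.8)/6 = -0.1833
Deviations from mean: -3.0167, 4.5833, -9.4167, 9.1833, -11.3167, 9.9833
Numerator Σ_{t=1}^{4}(y_t−ȳ)(y_{t+2}−ȳ) = 268.7428
Denominator Σ(y_t−ȳ)² = 430.8483
r_2 = 268.7428 / 430.8483 = 0.624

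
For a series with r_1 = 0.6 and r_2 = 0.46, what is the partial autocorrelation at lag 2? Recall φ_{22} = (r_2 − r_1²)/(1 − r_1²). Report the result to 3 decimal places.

0.156

φ_{22} = (r_2 − r_1²) / (1 − r_1²)
r_1² = (0.6)² = 0.36
Numerator = 0.46 − 0.3600 = 0.1000; denominator = 1 − 0.3600 = 0.6400
φ_{22} = 0.1000 / 0.6400 = 0.156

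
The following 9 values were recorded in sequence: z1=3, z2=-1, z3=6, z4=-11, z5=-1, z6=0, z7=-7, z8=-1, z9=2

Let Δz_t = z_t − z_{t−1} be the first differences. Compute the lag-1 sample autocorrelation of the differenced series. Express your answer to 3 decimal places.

-0.616

First differences Δz: -4, 7, -17, 10, 1, -7, 6, 3
Mean of differences = -0.1250
Numerator Σ(Δz_t−Δz̄)(Δz_{t+1}−Δz̄) = -338.0156
Denominator Σ(Δz_t−Δz̄)² = 548.8750
r_1(Δz) = -338.0156 / 548.8750 = -0.616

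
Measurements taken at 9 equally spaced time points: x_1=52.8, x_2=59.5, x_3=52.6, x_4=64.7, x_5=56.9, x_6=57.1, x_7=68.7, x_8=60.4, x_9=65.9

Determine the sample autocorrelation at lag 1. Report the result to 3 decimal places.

-0.204

Mean x̄ = (52.8 + 59.5 + 52.6 + 64.7 + 56.9 + 57.1 + 68.7 + 60.4 + 65.9)/9 = 59.8444
Numerator Σ_{t=1}^{8}(x_t−x̄)(x_{t+1}−x̄) = -52.4898
Denominator Σ(x_t−x̄)² = 257.4022
r_1 = -52.4898 / 257.4022 = -0.204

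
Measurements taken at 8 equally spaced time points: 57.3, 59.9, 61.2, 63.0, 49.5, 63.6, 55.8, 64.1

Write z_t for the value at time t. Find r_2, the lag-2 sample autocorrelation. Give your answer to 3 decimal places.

Mean z̄ = (57.3 + 59.9 + 61.2 + 63.0 + 49.5 + 63.6 + 55.8 + 64.1)/8 = 59.3000
Σ(z_t−z̄)(z_{t+2}−z̄) = (-3.8000) + (2.2200) + (-18.6200) + (15.9100) + (34.3000) + (20.6400) = 50.6500
Denominator Σ(z_t−z̄)² = 171.4800
r_2 = 50.6500 / 171.4800 = 0.295

0.295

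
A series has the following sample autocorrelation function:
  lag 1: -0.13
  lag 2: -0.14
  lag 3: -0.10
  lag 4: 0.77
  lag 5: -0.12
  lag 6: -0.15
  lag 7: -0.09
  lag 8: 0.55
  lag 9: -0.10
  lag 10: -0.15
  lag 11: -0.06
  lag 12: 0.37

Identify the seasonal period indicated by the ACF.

The largest autocorrelation is r_4 = 0.77, with weaker echoes at lags 8 (0.55) and 12 (0.37); the remaining lags stay at or below -0.06.
The dominant spike at lag 4 indicates a seasonal period of 4.

4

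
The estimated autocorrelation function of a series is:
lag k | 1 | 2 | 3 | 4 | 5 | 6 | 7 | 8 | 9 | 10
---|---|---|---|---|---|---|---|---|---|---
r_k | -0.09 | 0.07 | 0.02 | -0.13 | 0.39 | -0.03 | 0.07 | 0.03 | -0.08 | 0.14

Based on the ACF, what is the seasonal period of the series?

5

The largest autocorrelation is r_5 = 0.39; the remaining lags stay at or below 0.14.
The dominant spike at lag 5 indicates a seasonal period of 5.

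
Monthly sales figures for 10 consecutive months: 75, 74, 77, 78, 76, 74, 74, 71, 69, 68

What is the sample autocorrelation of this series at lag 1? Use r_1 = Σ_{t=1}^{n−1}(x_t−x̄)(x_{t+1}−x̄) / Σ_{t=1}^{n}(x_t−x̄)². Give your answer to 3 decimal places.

0.663

Mean x̄ = (75 + 74 + 77 + 78 + 76 + 74 + 74 + 71 + 69 + 68)/10 = 73.6000
Numerator Σ_{t=1}^{9}(x_t−x̄)(x_{t+1}−x̄) = 65.2400
Denominator Σ(x_t−x̄)² = 98.4000
r_1 = 65.2400 / 98.4000 = 0.663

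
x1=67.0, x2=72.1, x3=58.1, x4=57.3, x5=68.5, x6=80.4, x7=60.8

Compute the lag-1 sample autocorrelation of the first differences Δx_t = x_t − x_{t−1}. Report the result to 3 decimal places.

First differences Δx: 5.1, -14.0, -0.8, 11.2, 11.9, -19.6
Mean of differences = -1.0333
Numerator Σ(Δx_t−Δx̄)(Δx_{t+1}−Δx̄) = -161.6111
Denominator Σ(Δx_t−Δx̄)² = 867.4533
r_1(Δx) = -161.6111 / 867.4533 = -0.186

-0.186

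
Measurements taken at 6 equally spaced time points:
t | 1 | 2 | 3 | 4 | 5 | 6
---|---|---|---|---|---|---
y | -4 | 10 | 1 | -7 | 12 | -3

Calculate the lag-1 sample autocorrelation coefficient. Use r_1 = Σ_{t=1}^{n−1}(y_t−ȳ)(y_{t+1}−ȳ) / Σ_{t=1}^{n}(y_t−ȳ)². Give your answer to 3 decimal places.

Mean ȳ = (-4 + 10 + 1 − 7 + 12 − 3)/6 = 1.5000
Deviations from mean: -5.5000, 8.5000, -0.5000, -8.5000, 10.5000, -4.5000
Σ(y_t−ȳ)(y_{t+1}−ȳ) = (-46.7500) + (-4.2500) + (4.2500) + (-89.2500) + (-47.2500) = -183.2500
Denominator Σ(y_t−ȳ)² = 305.5000
r_1 = -183.2500 / 305.5000 = -0.600

-0.600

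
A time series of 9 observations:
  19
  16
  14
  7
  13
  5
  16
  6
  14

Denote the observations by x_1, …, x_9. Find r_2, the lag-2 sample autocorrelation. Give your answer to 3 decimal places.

0.431

Mean x̄ = (19 + 16 + 14 + 7 + 13 + 5 + 16 + 6 + 14)/9 = 12.2222
Σ(x_t−x̄)(x_{t+2}−x̄) = (12.0494) + (-19.7284) + (1.3827) + (37.7160) + (2.9383) + (44.9383) + (6.7160) = 86.0123
Denominator Σ(x_t−x̄)² = 199.5556
r_2 = 86.0123 / 199.5556 = 0.431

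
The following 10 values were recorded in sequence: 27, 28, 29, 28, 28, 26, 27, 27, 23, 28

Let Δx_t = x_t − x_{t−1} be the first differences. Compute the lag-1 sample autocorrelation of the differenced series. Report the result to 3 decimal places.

First differences Δx: 1, 1, -1, 0, -2, 1, 0, -4, 5
Mean of differences = 0.1111
Numerator Σ(Δx_t−Δx̄)(Δx_{t+1}−Δx̄) = -21.4568
Denominator Σ(Δx_t−Δx̄)² = 48.8889
r_1(Δx) = -21.4568 / 48.8889 = -0.439

-0.439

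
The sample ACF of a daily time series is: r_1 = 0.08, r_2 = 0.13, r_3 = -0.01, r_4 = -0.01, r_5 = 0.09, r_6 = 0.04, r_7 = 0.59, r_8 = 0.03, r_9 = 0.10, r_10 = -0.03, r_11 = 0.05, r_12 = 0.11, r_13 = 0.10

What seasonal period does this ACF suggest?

The largest autocorrelation is r_7 = 0.59; the remaining lags stay at or below 0.13.
The dominant spike at lag 7 indicates a seasonal period of 7.

7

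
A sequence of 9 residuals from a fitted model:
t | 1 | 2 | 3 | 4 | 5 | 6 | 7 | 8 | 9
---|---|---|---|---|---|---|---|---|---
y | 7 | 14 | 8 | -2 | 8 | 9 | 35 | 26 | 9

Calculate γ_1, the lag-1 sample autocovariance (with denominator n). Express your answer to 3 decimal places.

34.136

Mean ȳ = (7 + 14 + 8 − 2 + 8 + 9 + 35 + 26 + 9)/9 = 12.6667
Σ_{t=1}^{8}(y_t−ȳ)(y_{t+1}−ȳ) = 307.2222
γ_1 = 307.2222 / 9 = 34.136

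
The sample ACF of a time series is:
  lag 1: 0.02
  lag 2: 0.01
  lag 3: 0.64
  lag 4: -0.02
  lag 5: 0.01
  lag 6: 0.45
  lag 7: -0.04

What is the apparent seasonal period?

The largest autocorrelation is r_3 = 0.64, with a weaker echo at lag 6 (0.45); the remaining lags stay at or below 0.02.
The dominant spike at lag 3 indicates a seasonal period of 3.

3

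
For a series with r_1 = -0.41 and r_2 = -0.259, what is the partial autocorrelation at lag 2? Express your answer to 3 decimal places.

-0.513

φ_{22} = (r_2 − r_1²) / (1 − r_1²)
r_1² = (-0.41)² = 0.1681
Numerator = -0.259 − 0.1681 = -0.4271; denominator = 1 − 0.1681 = 0.8319
φ_{22} = -0.4271 / 0.8319 = -0.513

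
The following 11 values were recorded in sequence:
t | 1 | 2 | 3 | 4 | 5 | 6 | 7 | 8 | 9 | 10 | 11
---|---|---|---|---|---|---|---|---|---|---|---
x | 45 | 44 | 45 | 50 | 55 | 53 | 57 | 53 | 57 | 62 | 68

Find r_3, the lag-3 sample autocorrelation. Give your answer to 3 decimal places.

0.049

Mean x̄ = (45 + 44 + 45 + 50 + 55 + 53 + 57 + 53 + 57 + 62 + 68)/11 = 53.5455
Numerator Σ_{t=1}^{8}(x_t−x̄)(x_{t+3}−x̄) = 27.4711
Denominator Σ(x_t−x̄)² = 556.7273
r_3 = 27.4711 / 556.7273 = 0.049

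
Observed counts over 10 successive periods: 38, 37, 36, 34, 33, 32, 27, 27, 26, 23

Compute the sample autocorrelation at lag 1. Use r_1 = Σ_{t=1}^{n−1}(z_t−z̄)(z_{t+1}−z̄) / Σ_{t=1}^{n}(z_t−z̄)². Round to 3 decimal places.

Mean z̄ = (38 + 37 + 36 + 34 + 33 + 32 + 27 + 27 + 26 + 23)/10 = 31.3000
Numerator Σ_{t=1}^{9}(z_t−z̄)(z_{t+1}−z̄) = 165.7100
Denominator Σ(z_t−z̄)² = 244.1000
r_1 = 165.7100 / 244.1000 = 0.679

0.679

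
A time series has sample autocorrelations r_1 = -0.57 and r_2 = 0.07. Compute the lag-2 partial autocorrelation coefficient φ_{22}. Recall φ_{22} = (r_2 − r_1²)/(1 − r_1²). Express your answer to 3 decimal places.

φ_{22} = (r_2 − r_1²) / (1 − r_1²)
r_1² = (-0.57)² = 0.3249
Numerator = 0.07 − 0.3249 = -0.2549; denominator = 1 − 0.3249 = 0.6751
φ_{22} = -0.2549 / 0.6751 = -0.378

-0.378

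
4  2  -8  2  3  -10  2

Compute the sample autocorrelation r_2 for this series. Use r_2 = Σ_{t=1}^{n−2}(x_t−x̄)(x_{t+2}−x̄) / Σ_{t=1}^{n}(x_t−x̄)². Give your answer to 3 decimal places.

-0.350

Mean x̄ = (4 + 2 − 8 + 2 + 3 − 10 + 2)/7 = -0.7143
Deviations from mean: 4.7143, 2.7143, -7.2857, 2.7143, 3.7143, -9.2857, 2.7143
Numerator Σ_{t=1}^{5}(x_t−x̄)(x_{t+2}−x̄) = -69.1633
Denominator Σ(x_t−x̄)² = 197.4286
r_2 = -69.1633 / 197.4286 = -0.350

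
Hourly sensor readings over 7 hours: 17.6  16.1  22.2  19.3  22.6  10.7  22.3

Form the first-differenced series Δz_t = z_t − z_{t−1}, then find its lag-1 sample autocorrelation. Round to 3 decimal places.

First differences Δz: -1.5, 6.1, -2.9, 3.3, -11.9, 11.6
Mean of differences = 0.7833
Numerator Σ(Δz_t−Δz̄)(Δz_{t+1}−Δz̄) = -210.1036
Denominator Σ(Δz_t−Δz̄)² = 331.2483
r_1(Δz) = -210.1036 / 331.2483 = -0.634

-0.634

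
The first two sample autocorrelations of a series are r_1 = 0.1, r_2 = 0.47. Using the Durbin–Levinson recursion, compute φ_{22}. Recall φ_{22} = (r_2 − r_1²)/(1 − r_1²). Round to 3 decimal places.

0.465

φ_{22} = (r_2 − r_1²) / (1 − r_1²)
r_1² = (0.1)² = 0.01
Numerator = 0.47 − 0.0100 = 0.4600; denominator = 1 − 0.0100 = 0.9900
φ_{22} = 0.4600 / 0.9900 = 0.465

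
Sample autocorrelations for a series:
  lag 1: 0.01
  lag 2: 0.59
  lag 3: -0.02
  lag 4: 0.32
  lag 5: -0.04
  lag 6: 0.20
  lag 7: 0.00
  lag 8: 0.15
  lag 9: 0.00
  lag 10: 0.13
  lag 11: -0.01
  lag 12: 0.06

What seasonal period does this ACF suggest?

2

The largest autocorrelation is r_2 = 0.59, with weaker echoes at lags 4 (0.32), 6 (0.20) and 8 (0.15); the remaining lags stay at or below 0.13.
The dominant spike at lag 2 indicates a seasonal period of 2.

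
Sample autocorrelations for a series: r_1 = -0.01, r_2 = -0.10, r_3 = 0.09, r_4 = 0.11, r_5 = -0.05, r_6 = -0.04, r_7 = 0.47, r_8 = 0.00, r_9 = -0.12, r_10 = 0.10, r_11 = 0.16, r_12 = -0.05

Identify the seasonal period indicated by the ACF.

The largest autocorrelation is r_7 = 0.47; the remaining lags stay at or below 0.16.
The dominant spike at lag 7 indicates a seasonal period of 7.

7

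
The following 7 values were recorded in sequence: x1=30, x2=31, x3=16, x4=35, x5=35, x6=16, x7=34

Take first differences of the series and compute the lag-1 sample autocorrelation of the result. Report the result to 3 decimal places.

-0.498

First differences Δx: 1, -15, 19, 0, -19, 18
Mean of differences = 0.6667
Numerator Σ(Δx_t−Δx̄)(Δx_{t+1}−Δx̄) = -632.4444
Denominator Σ(Δx_t−Δx̄)² = 1269.3333
r_1(Δx) = -632.4444 / 1269.3333 = -0.498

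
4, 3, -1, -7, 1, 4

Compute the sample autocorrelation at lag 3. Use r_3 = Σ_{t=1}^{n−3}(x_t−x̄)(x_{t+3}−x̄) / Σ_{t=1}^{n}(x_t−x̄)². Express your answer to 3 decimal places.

-0.340

Mean x̄ = (4 + 3 − 1 − 7 + 1 + 4)/6 = 0.6667
Numerator Σ_{t=1}^{3}(x_t−x̄)(x_{t+3}−x̄) = -30.3333
Denominator Σ(x_t−x̄)² = 89.3333
r_3 = -30.3333 / 89.3333 = -0.340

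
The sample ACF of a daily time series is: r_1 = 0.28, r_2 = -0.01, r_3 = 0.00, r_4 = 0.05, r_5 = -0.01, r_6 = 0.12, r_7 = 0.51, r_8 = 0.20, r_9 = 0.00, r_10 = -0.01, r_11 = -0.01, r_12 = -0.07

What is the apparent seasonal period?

The largest autocorrelation is r_7 = 0.51; the remaining lags stay at or below 0.28.
The dominant spike at lag 7 indicates a seasonal period of 7.

7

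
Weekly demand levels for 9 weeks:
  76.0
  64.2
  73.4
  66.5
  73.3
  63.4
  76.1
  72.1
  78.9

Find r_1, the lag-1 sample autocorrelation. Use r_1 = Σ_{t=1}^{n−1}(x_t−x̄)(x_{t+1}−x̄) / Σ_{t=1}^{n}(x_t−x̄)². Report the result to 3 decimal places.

-0.442

Mean x̄ = (76.0 + 64.2 + 73.4 + 66.5 + 73.3 + 63.4 + 76.1 + 72.1 + 78.9)/9 = 71.5444
Numerator Σ_{t=1}^{8}(x_t−x̄)(x_{t+1}−x̄) = -109.3509
Denominator Σ(x_t−x̄)² = 247.2622
r_1 = -109.3509 / 247.2622 = -0.442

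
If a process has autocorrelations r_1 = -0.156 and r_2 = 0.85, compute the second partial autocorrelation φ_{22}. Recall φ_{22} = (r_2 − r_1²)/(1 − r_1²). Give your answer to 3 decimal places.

0.846

φ_{22} = (r_2 − r_1²) / (1 − r_1²)
r_1² = (-0.156)² = 0.024336
Numerator = 0.85 − 0.0243 = 0.8257; denominator = 1 − 0.0243 = 0.9757
φ_{22} = 0.8257 / 0.9757 = 0.846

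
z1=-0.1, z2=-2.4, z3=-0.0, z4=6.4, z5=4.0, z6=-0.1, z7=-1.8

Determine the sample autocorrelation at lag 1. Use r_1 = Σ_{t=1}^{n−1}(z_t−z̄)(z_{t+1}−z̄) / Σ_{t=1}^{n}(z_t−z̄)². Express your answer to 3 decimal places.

0.298

Mean z̄ = (-0.1 − 2.4 − 0.0 + 6.4 + 4.0 − 0.1 − 1.8)/7 = 0.8571
Σ(z_t−z̄)(z_{t+1}−z̄) = (3.1176) + (2.7918) + (-4.7510) + (17.4204) + (-3.0082) + (2.5433) = 18.1139
Denominator Σ(z_t−z̄)² = 60.8371
r_1 = 18.1139 / 60.8371 = 0.298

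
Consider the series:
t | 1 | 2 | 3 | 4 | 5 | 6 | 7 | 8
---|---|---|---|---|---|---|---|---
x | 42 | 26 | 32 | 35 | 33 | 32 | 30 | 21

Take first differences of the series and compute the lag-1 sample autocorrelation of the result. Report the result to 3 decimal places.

-0.180

First differences Δx: -16, 6, 3, -2, -1, -2, -9
Mean of differences = -3.0000
Numerator Σ(Δx_t−Δx̄)(Δx_{t+1}−Δx̄) = -59.0000
Denominator Σ(Δx_t−Δx̄)² = 328.0000
r_1(Δx) = -59.0000 / 328.0000 = -0.180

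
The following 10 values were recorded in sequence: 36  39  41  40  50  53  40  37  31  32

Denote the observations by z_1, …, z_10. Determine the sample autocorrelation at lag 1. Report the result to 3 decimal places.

0.529

Mean z̄ = (36 + 39 + 41 + 40 + 50 + 53 + 40 + 37 + 31 + 32)/10 = 39.9000
Numerator Σ_{t=1}^{9}(z_t−z̄)(z_{t+1}−z̄) = 233.0900
Denominator Σ(z_t−z̄)² = 440.9000
r_1 = 233.0900 / 440.9000 = 0.529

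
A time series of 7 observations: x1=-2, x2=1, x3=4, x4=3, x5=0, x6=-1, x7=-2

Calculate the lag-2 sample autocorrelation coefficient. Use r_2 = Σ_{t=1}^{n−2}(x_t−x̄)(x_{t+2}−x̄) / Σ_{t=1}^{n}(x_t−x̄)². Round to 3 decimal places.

-0.337

Mean x̄ = (-2 + 1 + 4 + 3 + 0 − 1 − 2)/7 = 0.4286
Deviations from mean: -2.4286, 0.5714, 3.5714, 2.5714, -0.4286, -1.4286, -2.4286
Numerator Σ_{t=1}^{5}(x_t−x̄)(x_{t+2}−x̄) = -11.3673
Denominator Σ(x_t−x̄)² = 33.7143
r_2 = -11.3673 / 33.7143 = -0.337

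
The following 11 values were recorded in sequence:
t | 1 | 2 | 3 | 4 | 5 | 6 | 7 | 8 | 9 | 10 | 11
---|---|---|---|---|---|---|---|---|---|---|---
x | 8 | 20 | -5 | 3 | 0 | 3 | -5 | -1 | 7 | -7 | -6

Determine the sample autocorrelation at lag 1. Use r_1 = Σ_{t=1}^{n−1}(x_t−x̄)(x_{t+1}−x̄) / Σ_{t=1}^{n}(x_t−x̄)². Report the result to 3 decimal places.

Mean x̄ = (8 + 20 − 5 + 3 + 0 + 3 − 5 − 1 + 7 − 7 − 6)/11 = 1.5455
Numerator Σ_{t=1}^{10}(x_t−x̄)(x_{t+1}−x̄) = -4.5702
Denominator Σ(x_t−x̄)² = 640.7273
r_1 = -4.5702 / 640.7273 = -0.007

-0.007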